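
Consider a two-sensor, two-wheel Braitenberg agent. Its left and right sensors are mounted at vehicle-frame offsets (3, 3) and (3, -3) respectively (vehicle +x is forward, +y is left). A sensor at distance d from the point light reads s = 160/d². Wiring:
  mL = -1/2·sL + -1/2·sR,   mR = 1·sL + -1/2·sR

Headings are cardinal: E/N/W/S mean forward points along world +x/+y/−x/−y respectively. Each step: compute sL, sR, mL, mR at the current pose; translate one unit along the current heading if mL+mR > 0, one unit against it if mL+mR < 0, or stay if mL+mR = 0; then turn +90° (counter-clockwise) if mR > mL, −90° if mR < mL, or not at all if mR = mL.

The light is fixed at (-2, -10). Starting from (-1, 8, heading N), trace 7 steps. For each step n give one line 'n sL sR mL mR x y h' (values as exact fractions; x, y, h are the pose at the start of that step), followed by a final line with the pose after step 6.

n=0: pose=(-1,8,N); sL=32/89, sR=160/457; mL=-14432/40673, mR=7504/40673; mL+mR=-6928/40673 → advance -1; mR−mL=48/89 → turn +1·90°
n=1: pose=(-1,7,W); sL=4/5, sR=40/101; mL=-302/505, mR=304/505; mL+mR=2/505 → advance +1; mR−mL=6/5 → turn +1·90°
n=2: pose=(-2,7,S); sL=32/41, sR=32/41; mL=-32/41, mR=16/41; mL+mR=-16/41 → advance -1; mR−mL=48/41 → turn +1·90°
n=3: pose=(-2,8,E); sL=16/45, sR=80/117; mL=-304/585, mR=8/585; mL+mR=-296/585 → advance -1; mR−mL=8/15 → turn +1·90°
n=4: pose=(-3,8,N); sL=160/457, sR=32/89; mL=-14432/40673, mR=6928/40673; mL+mR=-7504/40673 → advance -1; mR−mL=240/457 → turn +1·90°
n=5: pose=(-3,7,W); sL=40/53, sR=5/13; mL=-785/1378, mR=775/1378; mL+mR=-5/689 → advance -1; mR−mL=60/53 → turn +1·90°
n=6: pose=(-2,7,S); sL=32/41, sR=32/41; mL=-32/41, mR=16/41; mL+mR=-16/41 → advance -1; mR−mL=48/41 → turn +1·90°

0 32/89 160/457 -14432/40673 7504/40673 -1 8 N
1 4/5 40/101 -302/505 304/505 -1 7 W
2 32/41 32/41 -32/41 16/41 -2 7 S
3 16/45 80/117 -304/585 8/585 -2 8 E
4 160/457 32/89 -14432/40673 6928/40673 -3 8 N
5 40/53 5/13 -785/1378 775/1378 -3 7 W
6 32/41 32/41 -32/41 16/41 -2 7 S
final -2 8 E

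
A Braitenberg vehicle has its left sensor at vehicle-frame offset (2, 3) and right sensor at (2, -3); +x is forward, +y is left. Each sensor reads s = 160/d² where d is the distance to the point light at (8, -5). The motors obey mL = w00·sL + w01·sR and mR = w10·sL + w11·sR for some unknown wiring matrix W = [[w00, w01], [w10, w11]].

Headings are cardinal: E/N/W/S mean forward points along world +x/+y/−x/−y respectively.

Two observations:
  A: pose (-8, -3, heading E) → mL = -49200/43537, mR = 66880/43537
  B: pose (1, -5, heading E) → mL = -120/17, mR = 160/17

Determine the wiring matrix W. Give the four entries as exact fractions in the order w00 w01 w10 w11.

obs A: pose=(-8,-3,E) → sL=160/221, sR=160/197, mL=-49200/43537, mR=66880/43537
obs B: pose=(1,-5,E) → sL=80/17, sR=80/17, mL=-120/17, mR=160/17
sensor matrix S = [[160/221, 160/197], [80/17, 80/17]]; det S = -307200/740129
solve [mL_A; mL_B] = S·[w00; w01] and [mR_A; mR_B] = S·[w10; w11]:
  w00 = -1, w01 = -1/2, w10 = 1, w11 = 1

-1 -1/2 1 1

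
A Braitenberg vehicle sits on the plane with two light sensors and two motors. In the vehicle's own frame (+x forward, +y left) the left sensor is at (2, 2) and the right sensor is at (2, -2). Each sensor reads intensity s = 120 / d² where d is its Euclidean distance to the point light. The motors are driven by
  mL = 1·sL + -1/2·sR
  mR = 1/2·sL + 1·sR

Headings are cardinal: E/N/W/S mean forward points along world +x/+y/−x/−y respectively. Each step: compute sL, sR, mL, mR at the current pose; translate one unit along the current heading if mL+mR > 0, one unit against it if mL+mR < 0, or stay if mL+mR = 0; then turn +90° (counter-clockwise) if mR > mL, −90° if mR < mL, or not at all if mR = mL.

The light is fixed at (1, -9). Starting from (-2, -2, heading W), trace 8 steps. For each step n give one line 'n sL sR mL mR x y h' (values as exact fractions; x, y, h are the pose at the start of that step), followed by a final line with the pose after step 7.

n=0: pose=(-2,-2,W); sL=12/5, sR=60/53; mL=486/265, mR=618/265; mL+mR=1104/265 → advance +1; mR−mL=132/265 → turn +1·90°
n=1: pose=(-3,-2,S); sL=120/29, sR=120/61; mL=5580/1769, mR=7140/1769; mL+mR=12720/1769 → advance +1; mR−mL=1560/1769 → turn +1·90°
n=2: pose=(-3,-3,E); sL=30/17, sR=6; mL=-21/17, mR=117/17; mL+mR=96/17 → advance +1; mR−mL=138/17 → turn +1·90°
n=3: pose=(-2,-3,N); sL=120/89, sR=24/13; mL=492/1157, mR=2916/1157; mL+mR=3408/1157 → advance +1; mR−mL=2424/1157 → turn +1·90°
n=4: pose=(-2,-2,W); sL=12/5, sR=60/53; mL=486/265, mR=618/265; mL+mR=1104/265 → advance +1; mR−mL=132/265 → turn +1·90°
n=5: pose=(-3,-2,S); sL=120/29, sR=120/61; mL=5580/1769, mR=7140/1769; mL+mR=12720/1769 → advance +1; mR−mL=1560/1769 → turn +1·90°
n=6: pose=(-3,-3,E); sL=30/17, sR=6; mL=-21/17, mR=117/17; mL+mR=96/17 → advance +1; mR−mL=138/17 → turn +1·90°
n=7: pose=(-2,-3,N); sL=120/89, sR=24/13; mL=492/1157, mR=2916/1157; mL+mR=3408/1157 → advance +1; mR−mL=2424/1157 → turn +1·90°

0 12/5 60/53 486/265 618/265 -2 -2 W
1 120/29 120/61 5580/1769 7140/1769 -3 -2 S
2 30/17 6 -21/17 117/17 -3 -3 E
3 120/89 24/13 492/1157 2916/1157 -2 -3 N
4 12/5 60/53 486/265 618/265 -2 -2 W
5 120/29 120/61 5580/1769 7140/1769 -3 -2 S
6 30/17 6 -21/17 117/17 -3 -3 E
7 120/89 24/13 492/1157 2916/1157 -2 -3 N
final -2 -2 W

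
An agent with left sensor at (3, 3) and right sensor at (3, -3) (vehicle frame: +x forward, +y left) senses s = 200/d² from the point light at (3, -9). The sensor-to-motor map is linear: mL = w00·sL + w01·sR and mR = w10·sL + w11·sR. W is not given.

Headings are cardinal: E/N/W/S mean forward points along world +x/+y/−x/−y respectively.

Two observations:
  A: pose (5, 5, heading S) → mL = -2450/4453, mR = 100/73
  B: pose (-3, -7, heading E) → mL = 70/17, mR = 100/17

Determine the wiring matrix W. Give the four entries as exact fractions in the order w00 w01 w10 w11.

obs A: pose=(5,5,S) → sL=100/73, sR=100/61, mL=-2450/4453, mR=100/73
obs B: pose=(-3,-7,E) → sL=100/17, sR=20, mL=70/17, mR=100/17
sensor matrix S = [[100/73, 100/61], [100/17, 20]]; det S = 1344000/75701
solve [mL_A; mL_B] = S·[w00; w01] and [mR_A; mR_B] = S·[w10; w11]:
  w00 = -1, w01 = 1/2, w10 = 1, w11 = 0

-1 1/2 1 0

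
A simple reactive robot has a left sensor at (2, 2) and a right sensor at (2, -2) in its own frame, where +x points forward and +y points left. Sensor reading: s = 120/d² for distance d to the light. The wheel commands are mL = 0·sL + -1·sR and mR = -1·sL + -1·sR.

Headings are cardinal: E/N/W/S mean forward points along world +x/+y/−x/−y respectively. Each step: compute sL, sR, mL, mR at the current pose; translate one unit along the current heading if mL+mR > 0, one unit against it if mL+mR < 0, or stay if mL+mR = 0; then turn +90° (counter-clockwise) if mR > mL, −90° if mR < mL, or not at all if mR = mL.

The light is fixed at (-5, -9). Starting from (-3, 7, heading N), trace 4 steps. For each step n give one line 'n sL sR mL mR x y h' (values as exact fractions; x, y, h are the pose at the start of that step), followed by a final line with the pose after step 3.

0 10/27 6/17 -6/17 -332/459 -3 7 N
1 24/61 24/37 -24/37 -2352/2257 -3 6 E
2 60/89 12/17 -12/17 -2088/1513 -4 6 S
3 120/197 24/65 -24/65 -12528/12805 -4 7 W
final -3 7 N

n=0: pose=(-3,7,N); sL=10/27, sR=6/17; mL=-6/17, mR=-332/459; mL+mR=-494/459 → advance -1; mR−mL=-10/27 → turn -1·90°
n=1: pose=(-3,6,E); sL=24/61, sR=24/37; mL=-24/37, mR=-2352/2257; mL+mR=-3816/2257 → advance -1; mR−mL=-24/61 → turn -1·90°
n=2: pose=(-4,6,S); sL=60/89, sR=12/17; mL=-12/17, mR=-2088/1513; mL+mR=-3156/1513 → advance -1; mR−mL=-60/89 → turn -1·90°
n=3: pose=(-4,7,W); sL=120/197, sR=24/65; mL=-24/65, mR=-12528/12805; mL+mR=-17256/12805 → advance -1; mR−mL=-120/197 → turn -1·90°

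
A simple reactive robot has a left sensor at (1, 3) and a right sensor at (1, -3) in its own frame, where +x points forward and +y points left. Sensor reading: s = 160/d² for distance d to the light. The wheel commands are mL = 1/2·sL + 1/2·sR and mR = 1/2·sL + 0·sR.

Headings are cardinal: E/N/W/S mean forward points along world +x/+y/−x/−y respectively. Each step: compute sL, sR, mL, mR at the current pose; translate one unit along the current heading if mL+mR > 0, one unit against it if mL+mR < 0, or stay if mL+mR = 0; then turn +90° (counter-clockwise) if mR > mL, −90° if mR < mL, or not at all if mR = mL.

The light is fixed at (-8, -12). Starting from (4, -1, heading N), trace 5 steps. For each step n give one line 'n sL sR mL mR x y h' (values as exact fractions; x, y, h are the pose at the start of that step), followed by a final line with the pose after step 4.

0 32/45 160/369 352/615 16/45 4 -1 N
1 80/197 16/25 2576/4925 40/197 4 0 E
2 160/377 160/221 3680/6409 80/377 5 0 S
3 10/13 8/17 137/221 5/13 5 -1 W
4 32/45 160/369 352/615 16/45 4 -1 N
final 4 0 E

n=0: pose=(4,-1,N); sL=32/45, sR=160/369; mL=352/615, mR=16/45; mL+mR=1712/1845 → advance +1; mR−mL=-80/369 → turn -1·90°
n=1: pose=(4,0,E); sL=80/197, sR=16/25; mL=2576/4925, mR=40/197; mL+mR=3576/4925 → advance +1; mR−mL=-8/25 → turn -1·90°
n=2: pose=(5,0,S); sL=160/377, sR=160/221; mL=3680/6409, mR=80/377; mL+mR=5040/6409 → advance +1; mR−mL=-80/221 → turn -1·90°
n=3: pose=(5,-1,W); sL=10/13, sR=8/17; mL=137/221, mR=5/13; mL+mR=222/221 → advance +1; mR−mL=-4/17 → turn -1·90°
n=4: pose=(4,-1,N); sL=32/45, sR=160/369; mL=352/615, mR=16/45; mL+mR=1712/1845 → advance +1; mR−mL=-80/369 → turn -1·90°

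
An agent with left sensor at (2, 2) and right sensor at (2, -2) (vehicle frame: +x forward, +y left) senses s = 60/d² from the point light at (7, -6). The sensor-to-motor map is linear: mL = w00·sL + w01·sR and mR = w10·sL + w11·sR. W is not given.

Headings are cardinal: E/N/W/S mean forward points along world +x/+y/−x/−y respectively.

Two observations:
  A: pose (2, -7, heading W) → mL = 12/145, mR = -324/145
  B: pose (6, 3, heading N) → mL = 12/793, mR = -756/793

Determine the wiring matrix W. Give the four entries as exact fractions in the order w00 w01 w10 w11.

obs A: pose=(2,-7,W) → sL=30/29, sR=6/5, mL=12/145, mR=-324/145
obs B: pose=(6,3,N) → sL=6/13, sR=30/61, mL=12/793, mR=-756/793
sensor matrix S = [[30/29, 6/5], [6/13, 30/61]]; det S = -5184/114985
solve [mL_A; mL_B] = S·[w00; w01] and [mR_A; mR_B] = S·[w10; w11]:
  w00 = -1/2, w01 = 1/2, w10 = -1, w11 = -1

-1/2 1/2 -1 -1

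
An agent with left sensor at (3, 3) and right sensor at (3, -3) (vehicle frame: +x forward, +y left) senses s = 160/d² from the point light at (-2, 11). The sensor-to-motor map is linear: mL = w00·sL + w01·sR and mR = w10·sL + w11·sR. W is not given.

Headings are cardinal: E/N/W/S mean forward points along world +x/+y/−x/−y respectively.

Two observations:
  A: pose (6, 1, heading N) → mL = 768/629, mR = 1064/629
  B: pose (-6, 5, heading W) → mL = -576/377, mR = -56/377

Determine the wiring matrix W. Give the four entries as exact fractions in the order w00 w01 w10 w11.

obs A: pose=(6,1,N) → sL=80/37, sR=16/17, mL=768/629, mR=1064/629
obs B: pose=(-6,5,W) → sL=16/13, sR=80/29, mL=-576/377, mR=-56/377
sensor matrix S = [[80/37, 16/17], [16/13, 80/29]]; det S = 1139712/237133
solve [mL_A; mL_B] = S·[w00; w01] and [mR_A; mR_B] = S·[w10; w11]:
  w00 = 1, w01 = -1, w10 = 1, w11 = -1/2

1 -1 1 -1/2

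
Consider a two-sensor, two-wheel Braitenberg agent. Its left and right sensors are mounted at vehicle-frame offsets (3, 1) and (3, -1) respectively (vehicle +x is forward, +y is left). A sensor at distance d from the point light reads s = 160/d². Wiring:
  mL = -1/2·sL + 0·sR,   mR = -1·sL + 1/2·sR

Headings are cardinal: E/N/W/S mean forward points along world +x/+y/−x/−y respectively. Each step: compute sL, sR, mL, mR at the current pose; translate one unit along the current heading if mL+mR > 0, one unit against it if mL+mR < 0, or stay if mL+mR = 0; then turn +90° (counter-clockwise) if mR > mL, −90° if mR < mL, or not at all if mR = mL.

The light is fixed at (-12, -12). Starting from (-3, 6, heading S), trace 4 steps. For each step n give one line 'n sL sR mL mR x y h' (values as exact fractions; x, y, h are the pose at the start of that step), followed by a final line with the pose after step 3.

n=0: pose=(-3,6,S); sL=32/65, sR=160/289; mL=-16/65, mR=-4048/18785; mL+mR=-8672/18785 → advance -1; mR−mL=576/18785 → turn +1·90°
n=1: pose=(-3,7,E); sL=5/17, sR=40/117; mL=-5/34, mR=-245/1989; mL+mR=-1075/3978 → advance -1; mR−mL=95/3978 → turn +1·90°
n=2: pose=(-4,7,N); sL=160/533, sR=32/113; mL=-80/533, mR=-9552/60229; mL+mR=-18592/60229 → advance -1; mR−mL=-512/60229 → turn -1·90°
n=3: pose=(-4,6,E); sL=80/241, sR=16/41; mL=-40/241, mR=-1352/9881; mL+mR=-2992/9881 → advance -1; mR−mL=288/9881 → turn +1·90°

0 32/65 160/289 -16/65 -4048/18785 -3 6 S
1 5/17 40/117 -5/34 -245/1989 -3 7 E
2 160/533 32/113 -80/533 -9552/60229 -4 7 N
3 80/241 16/41 -40/241 -1352/9881 -4 6 E
final -5 6 N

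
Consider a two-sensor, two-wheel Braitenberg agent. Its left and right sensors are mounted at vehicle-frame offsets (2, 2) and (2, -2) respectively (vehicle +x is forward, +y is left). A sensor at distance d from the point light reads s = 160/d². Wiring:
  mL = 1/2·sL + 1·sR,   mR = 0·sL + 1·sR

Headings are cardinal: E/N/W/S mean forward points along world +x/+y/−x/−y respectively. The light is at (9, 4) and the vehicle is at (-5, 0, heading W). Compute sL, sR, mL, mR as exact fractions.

left sensor world pos  = (-7, -2); dL² = 292
right sensor world pos = (-7, 2); dR² = 260
sL = 160/292 = 40/73
sR = 160/260 = 8/13
mL = 1/2·sL + 1·sR = 844/949
mR = 0·sL + 1·sR = 8/13

40/73 8/13 844/949 8/13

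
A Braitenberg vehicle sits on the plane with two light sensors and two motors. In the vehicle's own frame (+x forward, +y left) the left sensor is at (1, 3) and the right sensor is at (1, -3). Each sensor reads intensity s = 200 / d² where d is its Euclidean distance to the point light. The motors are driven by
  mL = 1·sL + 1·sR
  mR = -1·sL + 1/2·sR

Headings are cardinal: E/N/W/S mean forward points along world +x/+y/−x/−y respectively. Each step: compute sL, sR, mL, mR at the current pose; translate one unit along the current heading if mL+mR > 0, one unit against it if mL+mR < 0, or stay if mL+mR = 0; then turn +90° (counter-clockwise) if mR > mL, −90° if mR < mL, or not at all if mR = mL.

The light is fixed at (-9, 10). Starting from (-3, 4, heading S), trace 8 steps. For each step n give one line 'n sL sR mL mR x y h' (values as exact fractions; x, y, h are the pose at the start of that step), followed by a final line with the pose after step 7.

0 20/13 100/29 1880/377 70/377 -3 4 S
1 8/5 200/41 1328/205 172/205 -3 3 W
2 5 2 7 -4 -4 3 N
3 40/9 200/117 80/13 -140/39 -4 4 E
4 20/13 100/29 1880/377 70/377 -3 4 S
5 8/5 200/41 1328/205 172/205 -3 3 W
6 5 2 7 -4 -4 3 N
7 40/9 200/117 80/13 -140/39 -4 4 E
final -3 4 S

n=0: pose=(-3,4,S); sL=20/13, sR=100/29; mL=1880/377, mR=70/377; mL+mR=150/29 → advance +1; mR−mL=-1810/377 → turn -1·90°
n=1: pose=(-3,3,W); sL=8/5, sR=200/41; mL=1328/205, mR=172/205; mL+mR=300/41 → advance +1; mR−mL=-1156/205 → turn -1·90°
n=2: pose=(-4,3,N); sL=5, sR=2; mL=7, mR=-4; mL+mR=3 → advance +1; mR−mL=-11 → turn -1·90°
n=3: pose=(-4,4,E); sL=40/9, sR=200/117; mL=80/13, mR=-140/39; mL+mR=100/39 → advance +1; mR−mL=-380/39 → turn -1·90°
n=4: pose=(-3,4,S); sL=20/13, sR=100/29; mL=1880/377, mR=70/377; mL+mR=150/29 → advance +1; mR−mL=-1810/377 → turn -1·90°
n=5: pose=(-3,3,W); sL=8/5, sR=200/41; mL=1328/205, mR=172/205; mL+mR=300/41 → advance +1; mR−mL=-1156/205 → turn -1·90°
n=6: pose=(-4,3,N); sL=5, sR=2; mL=7, mR=-4; mL+mR=3 → advance +1; mR−mL=-11 → turn -1·90°
n=7: pose=(-4,4,E); sL=40/9, sR=200/117; mL=80/13, mR=-140/39; mL+mR=100/39 → advance +1; mR−mL=-380/39 → turn -1·90°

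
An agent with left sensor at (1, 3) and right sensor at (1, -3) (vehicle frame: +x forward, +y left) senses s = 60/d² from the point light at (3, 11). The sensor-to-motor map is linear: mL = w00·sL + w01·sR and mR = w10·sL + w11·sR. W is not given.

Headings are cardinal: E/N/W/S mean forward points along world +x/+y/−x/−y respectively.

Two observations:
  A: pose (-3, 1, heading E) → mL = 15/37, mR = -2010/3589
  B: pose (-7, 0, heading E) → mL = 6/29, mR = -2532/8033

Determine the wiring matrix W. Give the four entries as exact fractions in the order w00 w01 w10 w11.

1/2 0 -1/2 -1/2

obs A: pose=(-3,1,E) → sL=30/37, sR=30/97, mL=15/37, mR=-2010/3589
obs B: pose=(-7,0,E) → sL=12/29, sR=60/277, mL=6/29, mR=-2532/8033
sensor matrix S = [[30/37, 30/97], [12/29, 60/277]]; det S = 1373760/28830437
solve [mL_A; mL_B] = S·[w00; w01] and [mR_A; mR_B] = S·[w10; w11]:
  w00 = 1/2, w01 = 0, w10 = -1/2, w11 = -1/2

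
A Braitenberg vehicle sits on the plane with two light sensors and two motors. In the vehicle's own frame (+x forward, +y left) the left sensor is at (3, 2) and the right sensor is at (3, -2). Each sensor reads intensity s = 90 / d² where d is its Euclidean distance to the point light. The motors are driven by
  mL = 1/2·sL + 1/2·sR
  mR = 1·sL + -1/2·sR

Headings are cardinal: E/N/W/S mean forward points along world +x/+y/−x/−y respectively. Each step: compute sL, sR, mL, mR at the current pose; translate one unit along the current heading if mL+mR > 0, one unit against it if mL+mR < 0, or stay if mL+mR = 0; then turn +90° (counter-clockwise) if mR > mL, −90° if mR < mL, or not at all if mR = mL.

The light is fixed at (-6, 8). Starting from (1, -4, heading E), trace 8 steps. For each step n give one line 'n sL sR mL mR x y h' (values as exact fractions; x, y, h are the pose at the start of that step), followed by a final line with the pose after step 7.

n=0: pose=(1,-4,E); sL=9/20, sR=45/148; mL=279/740, mR=441/1480; mL+mR=27/40 → advance +1; mR−mL=-117/1480 → turn -1·90°
n=1: pose=(2,-4,S); sL=18/65, sR=10/29; mL=586/1885, mR=197/1885; mL+mR=27/65 → advance +1; mR−mL=-389/1885 → turn -1·90°
n=2: pose=(2,-5,W); sL=9/25, sR=45/73; mL=891/1825, mR=189/3650; mL+mR=27/50 → advance +1; mR−mL=-1593/3650 → turn -1·90°
n=3: pose=(1,-5,N); sL=18/25, sR=90/181; mL=2754/4525, mR=2133/4525; mL+mR=27/25 → advance +1; mR−mL=-621/4525 → turn -1·90°
n=4: pose=(1,-4,E); sL=9/20, sR=45/148; mL=279/740, mR=441/1480; mL+mR=27/40 → advance +1; mR−mL=-117/1480 → turn -1·90°
n=5: pose=(2,-4,S); sL=18/65, sR=10/29; mL=586/1885, mR=197/1885; mL+mR=27/65 → advance +1; mR−mL=-389/1885 → turn -1·90°
n=6: pose=(2,-5,W); sL=9/25, sR=45/73; mL=891/1825, mR=189/3650; mL+mR=27/50 → advance +1; mR−mL=-1593/3650 → turn -1·90°
n=7: pose=(1,-5,N); sL=18/25, sR=90/181; mL=2754/4525, mR=2133/4525; mL+mR=27/25 → advance +1; mR−mL=-621/4525 → turn -1·90°

0 9/20 45/148 279/740 441/1480 1 -4 E
1 18/65 10/29 586/1885 197/1885 2 -4 S
2 9/25 45/73 891/1825 189/3650 2 -5 W
3 18/25 90/181 2754/4525 2133/4525 1 -5 N
4 9/20 45/148 279/740 441/1480 1 -4 E
5 18/65 10/29 586/1885 197/1885 2 -4 S
6 9/25 45/73 891/1825 189/3650 2 -5 W
7 18/25 90/181 2754/4525 2133/4525 1 -5 N
final 1 -4 E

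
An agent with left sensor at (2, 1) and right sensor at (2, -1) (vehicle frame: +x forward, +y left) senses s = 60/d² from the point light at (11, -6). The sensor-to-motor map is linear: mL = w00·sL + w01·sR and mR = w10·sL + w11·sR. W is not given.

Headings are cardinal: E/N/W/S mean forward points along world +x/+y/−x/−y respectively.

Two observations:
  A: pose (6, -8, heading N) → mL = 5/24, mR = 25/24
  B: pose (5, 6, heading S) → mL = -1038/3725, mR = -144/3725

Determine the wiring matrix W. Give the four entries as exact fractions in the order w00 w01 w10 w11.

-1 1/2 -1/2 1/2

obs A: pose=(6,-8,N) → sL=5/3, sR=15/4, mL=5/24, mR=25/24
obs B: pose=(5,6,S) → sL=12/25, sR=60/149, mL=-1038/3725, mR=-144/3725
sensor matrix S = [[5/3, 15/4], [12/25, 60/149]]; det S = -841/745
solve [mL_A; mL_B] = S·[w00; w01] and [mR_A; mR_B] = S·[w10; w11]:
  w00 = -1, w01 = 1/2, w10 = -1/2, w11 = 1/2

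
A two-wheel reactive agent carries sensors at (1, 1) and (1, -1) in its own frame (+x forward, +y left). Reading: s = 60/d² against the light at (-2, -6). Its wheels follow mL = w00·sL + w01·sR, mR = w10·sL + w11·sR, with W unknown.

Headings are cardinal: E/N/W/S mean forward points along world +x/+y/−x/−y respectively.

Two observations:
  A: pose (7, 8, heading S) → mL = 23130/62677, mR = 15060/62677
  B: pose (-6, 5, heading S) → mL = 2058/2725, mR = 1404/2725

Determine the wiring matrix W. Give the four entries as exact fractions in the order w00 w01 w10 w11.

1/2 1 1/2 1/2

obs A: pose=(7,8,S) → sL=60/269, sR=60/233, mL=23130/62677, mR=15060/62677
obs B: pose=(-6,5,S) → sL=60/109, sR=12/25, mL=2058/2725, mR=1404/2725
sensor matrix S = [[60/269, 60/233], [60/109, 12/25]]; det S = -1184832/34158965
solve [mL_A; mL_B] = S·[w00; w01] and [mR_A; mR_B] = S·[w10; w11]:
  w00 = 1/2, w01 = 1, w10 = 1/2, w11 = 1/2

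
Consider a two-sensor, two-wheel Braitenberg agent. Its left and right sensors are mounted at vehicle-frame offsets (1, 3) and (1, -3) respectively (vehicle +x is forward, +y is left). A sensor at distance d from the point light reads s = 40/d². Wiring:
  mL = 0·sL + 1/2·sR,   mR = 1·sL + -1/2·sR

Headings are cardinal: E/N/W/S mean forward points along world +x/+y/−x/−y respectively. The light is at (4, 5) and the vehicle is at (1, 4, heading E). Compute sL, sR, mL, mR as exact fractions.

left sensor world pos  = (2, 7); dL² = 8
right sensor world pos = (2, 1); dR² = 20
sL = 40/8 = 5
sR = 40/20 = 2
mL = 0·sL + 1/2·sR = 1
mR = 1·sL + -1/2·sR = 4

5 2 1 4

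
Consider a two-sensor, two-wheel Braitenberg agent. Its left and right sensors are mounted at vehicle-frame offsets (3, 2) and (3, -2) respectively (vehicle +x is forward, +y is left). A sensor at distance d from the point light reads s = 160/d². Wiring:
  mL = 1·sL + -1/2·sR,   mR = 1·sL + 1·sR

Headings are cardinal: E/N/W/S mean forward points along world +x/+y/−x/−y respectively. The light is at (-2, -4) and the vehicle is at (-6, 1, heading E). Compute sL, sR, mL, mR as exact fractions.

left sensor world pos  = (-3, 3); dL² = 50
right sensor world pos = (-3, -1); dR² = 10
sL = 160/50 = 16/5
sR = 160/10 = 16
mL = 1·sL + -1/2·sR = -24/5
mR = 1·sL + 1·sR = 96/5

16/5 16 -24/5 96/5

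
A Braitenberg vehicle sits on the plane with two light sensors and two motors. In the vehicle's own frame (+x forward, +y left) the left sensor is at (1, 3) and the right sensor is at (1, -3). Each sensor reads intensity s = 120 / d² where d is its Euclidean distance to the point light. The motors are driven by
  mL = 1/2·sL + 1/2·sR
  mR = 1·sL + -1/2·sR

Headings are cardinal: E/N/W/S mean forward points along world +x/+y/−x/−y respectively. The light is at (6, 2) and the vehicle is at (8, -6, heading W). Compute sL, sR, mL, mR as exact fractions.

60/61 60/13 2220/793 -1050/793

left sensor world pos  = (7, -9); dL² = 122
right sensor world pos = (7, -3); dR² = 26
sL = 120/122 = 60/61
sR = 120/26 = 60/13
mL = 1/2·sL + 1/2·sR = 2220/793
mR = 1·sL + -1/2·sR = -1050/793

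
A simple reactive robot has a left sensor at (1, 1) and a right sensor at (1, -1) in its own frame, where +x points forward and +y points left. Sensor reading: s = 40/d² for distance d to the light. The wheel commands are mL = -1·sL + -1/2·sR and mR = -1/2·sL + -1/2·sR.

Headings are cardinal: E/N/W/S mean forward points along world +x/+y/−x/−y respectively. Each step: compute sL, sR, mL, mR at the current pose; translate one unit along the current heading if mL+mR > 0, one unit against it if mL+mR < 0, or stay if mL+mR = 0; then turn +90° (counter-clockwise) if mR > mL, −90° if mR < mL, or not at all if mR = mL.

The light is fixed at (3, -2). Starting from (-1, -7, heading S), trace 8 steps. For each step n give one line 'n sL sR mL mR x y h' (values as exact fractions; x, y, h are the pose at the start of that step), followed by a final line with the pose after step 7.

0 8/9 40/61 -668/549 -424/549 -1 -7 S
1 20/9 20/17 -430/153 -260/153 -1 -6 E
2 8/9 8/5 -76/45 -56/45 -2 -6 N
3 5/9 10/13 -110/117 -155/234 -2 -7 W
4 8/9 40/61 -668/549 -424/549 -1 -7 S
5 20/9 20/17 -430/153 -260/153 -1 -6 E
6 8/9 8/5 -76/45 -56/45 -2 -6 N
7 5/9 10/13 -110/117 -155/234 -2 -7 W
final -1 -7 S

n=0: pose=(-1,-7,S); sL=8/9, sR=40/61; mL=-668/549, mR=-424/549; mL+mR=-364/183 → advance -1; mR−mL=4/9 → turn +1·90°
n=1: pose=(-1,-6,E); sL=20/9, sR=20/17; mL=-430/153, mR=-260/153; mL+mR=-230/51 → advance -1; mR−mL=10/9 → turn +1·90°
n=2: pose=(-2,-6,N); sL=8/9, sR=8/5; mL=-76/45, mR=-56/45; mL+mR=-44/15 → advance -1; mR−mL=4/9 → turn +1·90°
n=3: pose=(-2,-7,W); sL=5/9, sR=10/13; mL=-110/117, mR=-155/234; mL+mR=-125/78 → advance -1; mR−mL=5/18 → turn +1·90°
n=4: pose=(-1,-7,S); sL=8/9, sR=40/61; mL=-668/549, mR=-424/549; mL+mR=-364/183 → advance -1; mR−mL=4/9 → turn +1·90°
n=5: pose=(-1,-6,E); sL=20/9, sR=20/17; mL=-430/153, mR=-260/153; mL+mR=-230/51 → advance -1; mR−mL=10/9 → turn +1·90°
n=6: pose=(-2,-6,N); sL=8/9, sR=8/5; mL=-76/45, mR=-56/45; mL+mR=-44/15 → advance -1; mR−mL=4/9 → turn +1·90°
n=7: pose=(-2,-7,W); sL=5/9, sR=10/13; mL=-110/117, mR=-155/234; mL+mR=-125/78 → advance -1; mR−mL=5/18 → turn +1·90°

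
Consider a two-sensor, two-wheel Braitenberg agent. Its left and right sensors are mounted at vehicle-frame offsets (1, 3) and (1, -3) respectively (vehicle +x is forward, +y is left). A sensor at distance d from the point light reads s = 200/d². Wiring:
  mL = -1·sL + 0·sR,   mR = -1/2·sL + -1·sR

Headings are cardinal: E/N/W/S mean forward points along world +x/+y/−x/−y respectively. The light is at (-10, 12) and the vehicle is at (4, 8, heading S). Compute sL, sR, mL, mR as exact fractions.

100/157 100/73 -100/157 -19350/11461

left sensor world pos  = (7, 7); dL² = 314
right sensor world pos = (1, 7); dR² = 146
sL = 200/314 = 100/157
sR = 200/146 = 100/73
mL = -1·sL + 0·sR = -100/157
mR = -1/2·sL + -1·sR = -19350/11461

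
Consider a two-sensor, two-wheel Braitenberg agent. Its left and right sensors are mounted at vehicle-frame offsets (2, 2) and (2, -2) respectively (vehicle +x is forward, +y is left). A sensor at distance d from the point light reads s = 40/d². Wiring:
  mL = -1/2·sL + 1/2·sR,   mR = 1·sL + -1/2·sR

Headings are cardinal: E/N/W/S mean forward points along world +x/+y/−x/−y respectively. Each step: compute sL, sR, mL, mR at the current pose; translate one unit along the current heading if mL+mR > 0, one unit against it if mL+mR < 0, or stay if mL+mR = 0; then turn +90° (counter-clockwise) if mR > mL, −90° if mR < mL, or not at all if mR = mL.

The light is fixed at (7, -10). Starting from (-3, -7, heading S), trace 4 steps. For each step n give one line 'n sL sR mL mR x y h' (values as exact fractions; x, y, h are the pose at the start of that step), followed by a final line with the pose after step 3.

0 8/13 8/29 -64/377 180/377 -3 -7 S
1 1/2 5/8 1/16 3/16 -3 -8 E
2 40/137 8/13 288/1781 -28/1781 -2 -8 N
3 20/37 4/5 24/185 26/185 -2 -7 E
final -1 -7 N

n=0: pose=(-3,-7,S); sL=8/13, sR=8/29; mL=-64/377, mR=180/377; mL+mR=4/13 → advance +1; mR−mL=244/377 → turn +1·90°
n=1: pose=(-3,-8,E); sL=1/2, sR=5/8; mL=1/16, mR=3/16; mL+mR=1/4 → advance +1; mR−mL=1/8 → turn +1·90°
n=2: pose=(-2,-8,N); sL=40/137, sR=8/13; mL=288/1781, mR=-28/1781; mL+mR=20/137 → advance +1; mR−mL=-316/1781 → turn -1·90°
n=3: pose=(-2,-7,E); sL=20/37, sR=4/5; mL=24/185, mR=26/185; mL+mR=10/37 → advance +1; mR−mL=2/185 → turn +1·90°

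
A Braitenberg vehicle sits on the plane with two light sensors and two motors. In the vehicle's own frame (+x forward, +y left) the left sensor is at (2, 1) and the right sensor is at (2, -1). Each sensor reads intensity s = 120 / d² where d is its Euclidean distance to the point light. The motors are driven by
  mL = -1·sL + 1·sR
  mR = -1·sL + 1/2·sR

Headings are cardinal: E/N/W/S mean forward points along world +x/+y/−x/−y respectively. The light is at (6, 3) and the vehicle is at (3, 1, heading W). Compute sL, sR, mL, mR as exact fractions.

60/17 60/13 240/221 -270/221

left sensor world pos  = (1, 0); dL² = 34
right sensor world pos = (1, 2); dR² = 26
sL = 120/34 = 60/17
sR = 120/26 = 60/13
mL = -1·sL + 1·sR = 240/221
mR = -1·sL + 1/2·sR = -270/221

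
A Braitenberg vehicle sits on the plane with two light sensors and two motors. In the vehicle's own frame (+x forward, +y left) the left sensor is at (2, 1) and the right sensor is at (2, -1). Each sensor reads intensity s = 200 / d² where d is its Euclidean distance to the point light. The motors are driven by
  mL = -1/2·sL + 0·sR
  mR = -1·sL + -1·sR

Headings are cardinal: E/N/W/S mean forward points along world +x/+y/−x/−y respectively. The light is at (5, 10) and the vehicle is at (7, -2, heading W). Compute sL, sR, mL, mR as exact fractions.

left sensor world pos  = (5, -3); dL² = 169
right sensor world pos = (5, -1); dR² = 121
sL = 200/169 = 200/169
sR = 200/121 = 200/121
mL = -1/2·sL + 0·sR = -100/169
mR = -1·sL + -1·sR = -58000/20449

200/169 200/121 -100/169 -58000/20449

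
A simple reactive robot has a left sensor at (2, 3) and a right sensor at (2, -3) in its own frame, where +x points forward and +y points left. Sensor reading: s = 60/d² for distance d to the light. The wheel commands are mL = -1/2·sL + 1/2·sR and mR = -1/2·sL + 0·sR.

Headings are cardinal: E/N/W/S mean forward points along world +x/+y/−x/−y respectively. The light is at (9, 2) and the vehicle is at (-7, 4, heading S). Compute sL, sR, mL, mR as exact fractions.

left sensor world pos  = (-4, 2); dL² = 169
right sensor world pos = (-10, 2); dR² = 361
sL = 60/169 = 60/169
sR = 60/361 = 60/361
mL = -1/2·sL + 1/2·sR = -5760/61009
mR = -1/2·sL + 0·sR = -30/169

60/169 60/361 -5760/61009 -30/169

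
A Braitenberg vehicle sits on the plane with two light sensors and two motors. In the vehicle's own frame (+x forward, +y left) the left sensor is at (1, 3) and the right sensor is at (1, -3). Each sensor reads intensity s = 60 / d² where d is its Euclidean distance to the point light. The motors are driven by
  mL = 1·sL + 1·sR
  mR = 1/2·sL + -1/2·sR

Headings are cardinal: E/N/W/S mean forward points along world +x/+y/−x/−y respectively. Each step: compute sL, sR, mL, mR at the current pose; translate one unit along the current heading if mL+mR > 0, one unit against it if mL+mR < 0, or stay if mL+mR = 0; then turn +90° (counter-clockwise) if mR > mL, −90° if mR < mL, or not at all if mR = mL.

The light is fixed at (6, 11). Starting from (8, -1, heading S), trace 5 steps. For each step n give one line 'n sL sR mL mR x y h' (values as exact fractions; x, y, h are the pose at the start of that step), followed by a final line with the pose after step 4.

0 30/97 6/17 1092/1649 -36/1649 8 -1 S
1 60/257 60/101 21480/25957 -4680/25957 8 -2 W
2 15/37 3/8 231/296 9/592 7 -2 N
3 12/17 60/229 3768/3893 864/3893 7 -1 E
4 30/97 6/17 1092/1649 -36/1649 8 -1 S
final 8 -2 W

n=0: pose=(8,-1,S); sL=30/97, sR=6/17; mL=1092/1649, mR=-36/1649; mL+mR=1056/1649 → advance +1; mR−mL=-1128/1649 → turn -1·90°
n=1: pose=(8,-2,W); sL=60/257, sR=60/101; mL=21480/25957, mR=-4680/25957; mL+mR=16800/25957 → advance +1; mR−mL=-26160/25957 → turn -1·90°
n=2: pose=(7,-2,N); sL=15/37, sR=3/8; mL=231/296, mR=9/592; mL+mR=471/592 → advance +1; mR−mL=-453/592 → turn -1·90°
n=3: pose=(7,-1,E); sL=12/17, sR=60/229; mL=3768/3893, mR=864/3893; mL+mR=4632/3893 → advance +1; mR−mL=-2904/3893 → turn -1·90°
n=4: pose=(8,-1,S); sL=30/97, sR=6/17; mL=1092/1649, mR=-36/1649; mL+mR=1056/1649 → advance +1; mR−mL=-1128/1649 → turn -1·90°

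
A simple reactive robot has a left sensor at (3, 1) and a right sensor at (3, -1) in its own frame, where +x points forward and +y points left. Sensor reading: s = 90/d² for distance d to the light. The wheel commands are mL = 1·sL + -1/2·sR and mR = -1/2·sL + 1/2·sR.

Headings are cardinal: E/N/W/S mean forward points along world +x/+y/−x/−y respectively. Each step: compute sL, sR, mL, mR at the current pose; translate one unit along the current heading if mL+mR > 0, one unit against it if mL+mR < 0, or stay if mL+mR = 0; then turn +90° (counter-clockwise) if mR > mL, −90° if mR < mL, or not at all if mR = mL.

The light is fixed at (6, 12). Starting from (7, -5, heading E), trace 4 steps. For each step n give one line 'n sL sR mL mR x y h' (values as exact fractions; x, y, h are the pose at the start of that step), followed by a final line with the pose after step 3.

0 45/136 9/34 27/136 -9/272 7 -5 E
1 90/409 90/401 17685/164009 360/164009 8 -5 S
2 45/181 9/29 981/10498 162/5249 8 -6 W
3 2/5 90/229 233/1145 -4/1145 7 -6 N
final 7 -5 E

n=0: pose=(7,-5,E); sL=45/136, sR=9/34; mL=27/136, mR=-9/272; mL+mR=45/272 → advance +1; mR−mL=-63/272 → turn -1·90°
n=1: pose=(8,-5,S); sL=90/409, sR=90/401; mL=17685/164009, mR=360/164009; mL+mR=45/409 → advance +1; mR−mL=-17325/164009 → turn -1·90°
n=2: pose=(8,-6,W); sL=45/181, sR=9/29; mL=981/10498, mR=162/5249; mL+mR=45/362 → advance +1; mR−mL=-657/10498 → turn -1·90°
n=3: pose=(7,-6,N); sL=2/5, sR=90/229; mL=233/1145, mR=-4/1145; mL+mR=1/5 → advance +1; mR−mL=-237/1145 → turn -1·90°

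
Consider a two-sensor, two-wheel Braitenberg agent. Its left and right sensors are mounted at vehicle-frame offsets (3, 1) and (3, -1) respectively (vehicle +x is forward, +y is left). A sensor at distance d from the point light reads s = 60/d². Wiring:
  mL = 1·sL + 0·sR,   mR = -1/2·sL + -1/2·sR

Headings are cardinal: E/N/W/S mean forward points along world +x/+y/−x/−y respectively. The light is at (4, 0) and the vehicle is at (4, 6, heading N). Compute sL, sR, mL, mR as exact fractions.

30/41 30/41 30/41 -30/41

left sensor world pos  = (3, 9); dL² = 82
right sensor world pos = (5, 9); dR² = 82
sL = 60/82 = 30/41
sR = 60/82 = 30/41
mL = 1·sL + 0·sR = 30/41
mR = -1/2·sL + -1/2·sR = -30/41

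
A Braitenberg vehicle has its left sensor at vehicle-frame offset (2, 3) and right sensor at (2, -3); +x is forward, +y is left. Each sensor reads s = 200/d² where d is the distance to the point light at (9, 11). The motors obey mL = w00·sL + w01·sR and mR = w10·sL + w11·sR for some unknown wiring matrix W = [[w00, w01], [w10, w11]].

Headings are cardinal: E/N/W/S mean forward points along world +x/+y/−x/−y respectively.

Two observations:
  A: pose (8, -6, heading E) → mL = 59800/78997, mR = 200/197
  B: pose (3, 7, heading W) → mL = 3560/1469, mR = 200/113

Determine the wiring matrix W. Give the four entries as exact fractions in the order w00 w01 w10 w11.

obs A: pose=(8,-6,E) → sL=200/197, sR=200/401, mL=59800/78997, mR=200/197
obs B: pose=(3,7,W) → sL=200/113, sR=40/13, mL=3560/1469, mR=200/113
sensor matrix S = [[200/197, 200/401], [200/113, 40/13]]; det S = 260064000/116046593
solve [mL_A; mL_B] = S·[w00; w01] and [mR_A; mR_B] = S·[w10; w11]:
  w00 = 1/2, w01 = 1/2, w10 = 1, w11 = 0

1/2 1/2 1 0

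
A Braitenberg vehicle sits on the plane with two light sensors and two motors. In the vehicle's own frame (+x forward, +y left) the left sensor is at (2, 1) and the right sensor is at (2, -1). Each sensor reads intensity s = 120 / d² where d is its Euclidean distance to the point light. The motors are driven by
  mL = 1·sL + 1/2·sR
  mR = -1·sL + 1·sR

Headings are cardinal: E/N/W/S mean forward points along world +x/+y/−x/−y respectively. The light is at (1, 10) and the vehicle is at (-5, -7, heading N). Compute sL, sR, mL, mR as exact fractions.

left sensor world pos  = (-6, -5); dL² = 274
right sensor world pos = (-4, -5); dR² = 250
sL = 120/274 = 60/137
sR = 120/250 = 12/25
mL = 1·sL + 1/2·sR = 2322/3425
mR = -1·sL + 1·sR = 144/3425

60/137 12/25 2322/3425 144/3425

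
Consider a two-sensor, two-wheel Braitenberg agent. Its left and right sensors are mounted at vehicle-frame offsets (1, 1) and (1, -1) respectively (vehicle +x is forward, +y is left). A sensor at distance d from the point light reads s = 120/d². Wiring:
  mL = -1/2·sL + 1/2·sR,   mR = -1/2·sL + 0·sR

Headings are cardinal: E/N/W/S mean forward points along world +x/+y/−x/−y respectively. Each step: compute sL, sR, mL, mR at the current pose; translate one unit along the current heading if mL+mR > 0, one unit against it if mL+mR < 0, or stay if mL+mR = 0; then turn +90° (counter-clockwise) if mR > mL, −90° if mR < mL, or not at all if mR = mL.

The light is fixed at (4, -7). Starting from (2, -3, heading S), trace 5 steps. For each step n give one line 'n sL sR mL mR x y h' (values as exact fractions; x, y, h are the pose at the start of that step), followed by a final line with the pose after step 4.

n=0: pose=(2,-3,S); sL=12, sR=20/3; mL=-8/3, mR=-6; mL+mR=-26/3 → advance -1; mR−mL=-10/3 → turn -1·90°
n=1: pose=(2,-2,W); sL=24/5, sR=8/3; mL=-16/15, mR=-12/5; mL+mR=-52/15 → advance -1; mR−mL=-4/3 → turn -1·90°
n=2: pose=(3,-2,N); sL=3, sR=10/3; mL=1/6, mR=-3/2; mL+mR=-4/3 → advance -1; mR−mL=-5/3 → turn -1·90°
n=3: pose=(3,-3,E); sL=24/5, sR=40/3; mL=64/15, mR=-12/5; mL+mR=28/15 → advance +1; mR−mL=-20/3 → turn -1·90°
n=4: pose=(4,-3,S); sL=12, sR=12; mL=0, mR=-6; mL+mR=-6 → advance -1; mR−mL=-6 → turn -1·90°

0 12 20/3 -8/3 -6 2 -3 S
1 24/5 8/3 -16/15 -12/5 2 -2 W
2 3 10/3 1/6 -3/2 3 -2 N
3 24/5 40/3 64/15 -12/5 3 -3 E
4 12 12 0 -6 4 -3 S
final 4 -2 W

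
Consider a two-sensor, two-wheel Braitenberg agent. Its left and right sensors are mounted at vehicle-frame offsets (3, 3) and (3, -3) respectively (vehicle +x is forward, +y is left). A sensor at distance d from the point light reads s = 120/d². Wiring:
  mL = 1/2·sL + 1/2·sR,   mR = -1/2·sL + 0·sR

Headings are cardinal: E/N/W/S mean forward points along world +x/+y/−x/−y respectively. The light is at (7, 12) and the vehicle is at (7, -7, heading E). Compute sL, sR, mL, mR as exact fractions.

left sensor world pos  = (10, -4); dL² = 265
right sensor world pos = (10, -10); dR² = 493
sL = 120/265 = 24/53
sR = 120/493 = 120/493
mL = 1/2·sL + 1/2·sR = 9096/26129
mR = -1/2·sL + 0·sR = -12/53

24/53 120/493 9096/26129 -12/53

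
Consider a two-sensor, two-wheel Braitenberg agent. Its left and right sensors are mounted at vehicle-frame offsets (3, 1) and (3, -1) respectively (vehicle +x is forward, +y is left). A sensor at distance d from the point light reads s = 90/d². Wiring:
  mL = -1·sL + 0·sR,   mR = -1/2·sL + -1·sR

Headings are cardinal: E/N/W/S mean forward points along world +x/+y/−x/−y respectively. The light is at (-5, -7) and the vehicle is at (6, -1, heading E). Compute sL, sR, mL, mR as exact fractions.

18/49 90/221 -18/49 -6399/10829

left sensor world pos  = (9, 0); dL² = 245
right sensor world pos = (9, -2); dR² = 221
sL = 90/245 = 18/49
sR = 90/221 = 90/221
mL = -1·sL + 0·sR = -18/49
mR = -1/2·sL + -1·sR = -6399/10829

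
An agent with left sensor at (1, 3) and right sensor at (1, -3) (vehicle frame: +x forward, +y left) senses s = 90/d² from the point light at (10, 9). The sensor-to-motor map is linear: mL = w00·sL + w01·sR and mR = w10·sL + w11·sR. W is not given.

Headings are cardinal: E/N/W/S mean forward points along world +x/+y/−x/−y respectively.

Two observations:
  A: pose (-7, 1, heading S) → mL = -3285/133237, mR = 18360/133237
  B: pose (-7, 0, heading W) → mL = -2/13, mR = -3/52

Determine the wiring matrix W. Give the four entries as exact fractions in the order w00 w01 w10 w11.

obs A: pose=(-7,1,S) → sL=90/277, sR=90/481, mL=-3285/133237, mR=18360/133237
obs B: pose=(-7,0,W) → sL=5/26, sR=1/4, mL=-2/13, mR=-3/52
sensor matrix S = [[90/277, 90/481], [5/26, 1/4]]; det S = 156735/3464162
solve [mL_A; mL_B] = S·[w00; w01] and [mR_A; mR_B] = S·[w10; w11]:
  w00 = 1/2, w01 = -1, w10 = 1, w11 = -1

1/2 -1 1 -1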